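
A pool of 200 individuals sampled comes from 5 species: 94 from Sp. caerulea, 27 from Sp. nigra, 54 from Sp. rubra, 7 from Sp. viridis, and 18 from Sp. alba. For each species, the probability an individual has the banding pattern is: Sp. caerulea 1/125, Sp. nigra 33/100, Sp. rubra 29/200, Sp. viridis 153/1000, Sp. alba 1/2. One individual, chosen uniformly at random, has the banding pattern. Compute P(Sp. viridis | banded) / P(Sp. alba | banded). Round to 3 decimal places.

0.119

By Bayes' rule, posterior ∝ prior × likelihood:
  Sp. caerulea: 0.47 × 0.008 = 0.00376
  Sp. nigra: 0.135 × 0.33 = 0.04455
  Sp. rubra: 0.27 × 0.145 = 0.03915
  Sp. viridis: 0.035 × 0.153 = 0.005355
  Sp. alba: 0.09 × 0.5 = 0.045
Sum = 0.137815.
The ratio is 0.005355 / 0.045 (the normalizer cancels) = 0.119.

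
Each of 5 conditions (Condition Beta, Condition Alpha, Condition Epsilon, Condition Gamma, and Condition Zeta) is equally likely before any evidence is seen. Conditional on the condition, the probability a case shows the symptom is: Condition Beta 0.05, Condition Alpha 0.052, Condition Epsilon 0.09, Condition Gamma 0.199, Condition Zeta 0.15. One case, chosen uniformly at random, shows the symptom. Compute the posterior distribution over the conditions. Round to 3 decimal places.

Condition Beta 0.092, Condition Alpha 0.096, Condition Epsilon 0.166, Condition Gamma 0.368, Condition Zeta 0.277

Since the prior is uniform, the posterior is proportional to the likelihood:
  Condition Beta: 0.05
  Condition Alpha: 0.052
  Condition Epsilon: 0.09
  Condition Gamma: 0.199
  Condition Zeta: 0.15
Sum = 0.541.
P(Condition Beta | symptomatic) = 0.05/0.541 ≈ 0.092
P(Condition Alpha | symptomatic) = 0.052/0.541 ≈ 0.096
P(Condition Epsilon | symptomatic) = 0.09/0.541 ≈ 0.166
P(Condition Gamma | symptomatic) = 0.199/0.541 ≈ 0.368
P(Condition Zeta | symptomatic) = 0.15/0.541 ≈ 0.277
(Check: 0.092+0.096+0.166+0.368+0.277 = 0.999.)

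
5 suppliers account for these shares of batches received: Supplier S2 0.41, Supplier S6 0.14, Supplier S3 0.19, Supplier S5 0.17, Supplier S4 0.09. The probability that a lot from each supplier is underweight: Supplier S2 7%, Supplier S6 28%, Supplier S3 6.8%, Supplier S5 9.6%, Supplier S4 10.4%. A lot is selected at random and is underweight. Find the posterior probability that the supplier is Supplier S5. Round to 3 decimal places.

Compute prior × likelihood for every hypothesis:
  Supplier S2: 0.41 × 0.07 = 0.0287
  Supplier S6: 0.14 × 0.28 = 0.0392
  Supplier S3: 0.19 × 0.068 = 0.01292
  Supplier S5: 0.17 × 0.096 = 0.01632
  Supplier S4: 0.09 × 0.104 = 0.00936
Normalizing constant = 0.1065.
P(Supplier S5 | evidence) = 0.01632 / 0.1065 ≈ 0.153.

0.153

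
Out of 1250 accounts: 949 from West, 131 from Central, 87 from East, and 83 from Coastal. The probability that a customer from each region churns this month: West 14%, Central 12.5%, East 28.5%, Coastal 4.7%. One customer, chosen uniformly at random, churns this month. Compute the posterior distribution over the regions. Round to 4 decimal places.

West 0.7467, Central 0.0920, East 0.1394, Coastal 0.0219

Compute prior × likelihood for every hypothesis:
  West: 0.7592 × 0.14 = 0.106288
  Central: 0.1048 × 0.125 = 0.0131
  East: 0.0696 × 0.285 = 0.019836
  Coastal: 0.0664 × 0.047 = 0.0031208
Sum = 0.1423448.
P(West | churn) = 0.106288/0.1423448 ≈ 0.7467
P(Central | churn) = 0.0131/0.1423448 ≈ 0.0920
P(East | churn) = 0.019836/0.1423448 ≈ 0.1394
P(Coastal | churn) = 0.0031208/0.1423448 ≈ 0.0219
(Check: 0.7467+0.0920+0.1394+0.0219 = 1.0000.)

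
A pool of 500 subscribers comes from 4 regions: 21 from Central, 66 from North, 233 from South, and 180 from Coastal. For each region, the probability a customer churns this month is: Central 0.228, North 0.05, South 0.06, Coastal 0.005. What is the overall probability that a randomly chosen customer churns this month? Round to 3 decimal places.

By Bayes' rule, posterior ∝ prior × likelihood:
  Central: 0.042 × 0.228 = 0.009576
  North: 0.132 × 0.05 = 0.0066
  South: 0.466 × 0.06 = 0.02796
  Coastal: 0.36 × 0.005 = 0.0018
P(churn) = 0.009576 + 0.0066 + 0.02796 + 0.0018 = 0.045936 → 0.046.

0.046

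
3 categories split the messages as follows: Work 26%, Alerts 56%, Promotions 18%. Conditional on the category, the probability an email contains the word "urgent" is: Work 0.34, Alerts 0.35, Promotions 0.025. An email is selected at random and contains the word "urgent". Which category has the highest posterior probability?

Alerts

Unnormalized posteriors (prior × likelihood):
  Work: 0.26 × 0.34 = 0.0884
  Alerts: 0.56 × 0.35 = 0.196
  Promotions: 0.18 × 0.025 = 0.0045
Sum = 0.2889.
Largest term belongs to Alerts, so Alerts is most probable.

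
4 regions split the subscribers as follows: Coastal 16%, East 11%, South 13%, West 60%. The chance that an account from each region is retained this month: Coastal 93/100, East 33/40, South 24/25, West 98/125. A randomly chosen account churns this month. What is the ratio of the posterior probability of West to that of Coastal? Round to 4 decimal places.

Taking complements, P(churn | each) = Coastal 0.07, East 0.175, South 0.04, West 0.216.
Compute prior × likelihood for every hypothesis:
  Coastal: 0.16 × 0.07 = 0.0112
  East: 0.11 × 0.175 = 0.01925
  South: 0.13 × 0.04 = 0.0052
  West: 0.6 × 0.216 = 0.1296
Normalizing constant = 0.16525.
The ratio is 0.1296 / 0.0112 (the normalizer cancels) = 11.5714.

11.5714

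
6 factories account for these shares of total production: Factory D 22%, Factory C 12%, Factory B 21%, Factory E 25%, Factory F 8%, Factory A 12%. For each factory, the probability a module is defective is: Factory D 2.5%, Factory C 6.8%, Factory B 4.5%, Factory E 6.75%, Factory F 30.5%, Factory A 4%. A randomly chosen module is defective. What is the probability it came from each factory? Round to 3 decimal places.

Factory D 0.079, Factory C 0.118, Factory B 0.137, Factory E 0.244, Factory F 0.353, Factory A 0.069

By Bayes' rule, posterior ∝ prior × likelihood:
  Factory D: 0.22 × 0.025 = 0.0055
  Factory C: 0.12 × 0.068 = 0.00816
  Factory B: 0.21 × 0.045 = 0.00945
  Factory E: 0.25 × 0.0675 = 0.016875
  Factory F: 0.08 × 0.305 = 0.0244
  Factory A: 0.12 × 0.04 = 0.0048
Normalizing constant = 0.069185.
P(Factory D | defective) = 0.0055/0.069185 ≈ 0.079
P(Factory C | defective) = 0.00816/0.069185 ≈ 0.118
P(Factory B | defective) = 0.00945/0.069185 ≈ 0.137
P(Factory E | defective) = 0.016875/0.069185 ≈ 0.244
P(Factory F | defective) = 0.0244/0.069185 ≈ 0.353
P(Factory A | defective) = 0.0048/0.069185 ≈ 0.069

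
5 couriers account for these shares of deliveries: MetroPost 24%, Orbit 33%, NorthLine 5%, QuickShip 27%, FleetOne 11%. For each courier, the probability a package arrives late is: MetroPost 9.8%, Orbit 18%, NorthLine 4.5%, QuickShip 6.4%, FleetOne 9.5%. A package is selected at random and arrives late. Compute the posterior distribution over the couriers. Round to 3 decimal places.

By Bayes' rule, posterior ∝ prior × likelihood:
  MetroPost: 0.24 × 0.098 = 0.02352
  Orbit: 0.33 × 0.18 = 0.0594
  NorthLine: 0.05 × 0.045 = 0.00225
  QuickShip: 0.27 × 0.064 = 0.01728
  FleetOne: 0.11 × 0.095 = 0.01045
Total = 0.1129.
P(MetroPost | late) = 0.02352/0.1129 ≈ 0.208
P(Orbit | late) = 0.0594/0.1129 ≈ 0.526
P(NorthLine | late) = 0.00225/0.1129 ≈ 0.020
P(QuickShip | late) = 0.01728/0.1129 ≈ 0.153
P(FleetOne | late) = 0.01045/0.1129 ≈ 0.093

MetroPost 0.208, Orbit 0.526, NorthLine 0.020, QuickShip 0.153, FleetOne 0.093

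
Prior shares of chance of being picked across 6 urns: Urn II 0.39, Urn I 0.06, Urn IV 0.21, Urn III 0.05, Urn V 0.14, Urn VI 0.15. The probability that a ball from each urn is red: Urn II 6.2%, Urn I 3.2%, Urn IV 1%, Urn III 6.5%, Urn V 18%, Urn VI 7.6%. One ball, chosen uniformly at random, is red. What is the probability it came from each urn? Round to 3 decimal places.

Compute prior × likelihood for every hypothesis:
  Urn II: 0.39 × 0.062 = 0.02418
  Urn I: 0.06 × 0.032 = 0.00192
  Urn IV: 0.21 × 0.01 = 0.0021
  Urn III: 0.05 × 0.065 = 0.00325
  Urn V: 0.14 × 0.18 = 0.0252
  Urn VI: 0.15 × 0.076 = 0.0114
Total = 0.06805.
P(Urn II | red) = 0.02418/0.06805 ≈ 0.355
P(Urn I | red) = 0.00192/0.06805 ≈ 0.028
P(Urn IV | red) = 0.0021/0.06805 ≈ 0.031
P(Urn III | red) = 0.00325/0.06805 ≈ 0.048
P(Urn V | red) = 0.0252/0.06805 ≈ 0.370
P(Urn VI | red) = 0.0114/0.06805 ≈ 0.168

Urn II 0.355, Urn I 0.028, Urn IV 0.031, Urn III 0.048, Urn V 0.370, Urn VI 0.168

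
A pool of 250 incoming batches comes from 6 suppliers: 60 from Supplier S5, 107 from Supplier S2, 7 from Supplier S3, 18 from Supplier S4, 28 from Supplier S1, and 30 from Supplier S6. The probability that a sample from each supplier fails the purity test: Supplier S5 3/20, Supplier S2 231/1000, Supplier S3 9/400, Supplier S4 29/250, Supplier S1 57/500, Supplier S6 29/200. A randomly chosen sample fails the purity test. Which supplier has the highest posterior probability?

Supplier S2

Compute prior × likelihood for every hypothesis:
  Supplier S5: 0.24 × 0.15 = 0.036
  Supplier S2: 0.428 × 0.231 = 0.098868
  Supplier S3: 0.028 × 0.0225 = 0.00063
  Supplier S4: 0.072 × 0.116 = 0.008352
  Supplier S1: 0.112 × 0.114 = 0.012768
  Supplier S6: 0.12 × 0.145 = 0.0174
Sum = 0.174018.
Largest term belongs to Supplier S2, so Supplier S2 is most probable.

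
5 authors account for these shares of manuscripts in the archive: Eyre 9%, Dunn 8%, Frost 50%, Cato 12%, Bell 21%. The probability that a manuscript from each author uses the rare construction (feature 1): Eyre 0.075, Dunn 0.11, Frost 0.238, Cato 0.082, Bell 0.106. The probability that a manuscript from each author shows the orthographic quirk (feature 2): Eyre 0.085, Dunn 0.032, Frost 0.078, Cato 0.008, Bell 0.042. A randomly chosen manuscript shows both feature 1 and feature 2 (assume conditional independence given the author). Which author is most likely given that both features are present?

Prior × likelihood for each hypothesis:
  Eyre: 0.09 × 0.075 × 0.085 = 0.00057375
  Dunn: 0.08 × 0.11 × 0.032 = 0.0002816
  Frost: 0.5 × 0.238 × 0.078 = 0.009282
  Cato: 0.12 × 0.082 × 0.008 = 0.00007872
  Bell: 0.21 × 0.106 × 0.042 = 0.00093492
Total = 0.01115099.
Largest term belongs to Frost, so Frost is most probable.

Frost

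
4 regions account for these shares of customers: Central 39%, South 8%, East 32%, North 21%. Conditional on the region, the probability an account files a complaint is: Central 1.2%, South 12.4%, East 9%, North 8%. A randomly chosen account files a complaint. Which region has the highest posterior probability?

East

By Bayes' rule, posterior ∝ prior × likelihood:
  Central: 0.39 × 0.012 = 0.00468
  South: 0.08 × 0.124 = 0.00992
  East: 0.32 × 0.09 = 0.0288
  North: 0.21 × 0.08 = 0.0168
Sum = 0.0602.
Largest term belongs to East, so East is most probable.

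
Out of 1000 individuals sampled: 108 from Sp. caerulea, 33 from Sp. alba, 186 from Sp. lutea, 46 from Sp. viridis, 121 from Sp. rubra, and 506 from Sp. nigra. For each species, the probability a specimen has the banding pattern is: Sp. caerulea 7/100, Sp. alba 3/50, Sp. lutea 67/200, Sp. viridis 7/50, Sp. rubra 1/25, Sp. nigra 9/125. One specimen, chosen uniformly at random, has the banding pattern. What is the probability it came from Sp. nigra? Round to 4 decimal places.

0.3047

Unnormalized posteriors (prior × likelihood):
  Sp. caerulea: 0.108 × 0.07 = 0.00756
  Sp. alba: 0.033 × 0.06 = 0.00198
  Sp. lutea: 0.186 × 0.335 = 0.06231
  Sp. viridis: 0.046 × 0.14 = 0.00644
  Sp. rubra: 0.121 × 0.04 = 0.00484
  Sp. nigra: 0.506 × 0.072 = 0.036432
Normalizing constant = 0.119562.
P(Sp. nigra | evidence) = 0.036432 / 0.119562 ≈ 0.3047.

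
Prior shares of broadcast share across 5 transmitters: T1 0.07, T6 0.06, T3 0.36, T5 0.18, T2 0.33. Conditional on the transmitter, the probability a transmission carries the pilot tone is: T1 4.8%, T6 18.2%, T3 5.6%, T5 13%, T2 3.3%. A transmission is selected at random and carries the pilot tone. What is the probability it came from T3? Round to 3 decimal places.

0.293

Prior × likelihood for each hypothesis:
  T1: 0.07 × 0.048 = 0.00336
  T6: 0.06 × 0.182 = 0.01092
  T3: 0.36 × 0.056 = 0.02016
  T5: 0.18 × 0.13 = 0.0234
  T2: 0.33 × 0.033 = 0.01089
Sum = 0.06873.
P(T3 | evidence) = 0.02016 / 0.06873 ≈ 0.293.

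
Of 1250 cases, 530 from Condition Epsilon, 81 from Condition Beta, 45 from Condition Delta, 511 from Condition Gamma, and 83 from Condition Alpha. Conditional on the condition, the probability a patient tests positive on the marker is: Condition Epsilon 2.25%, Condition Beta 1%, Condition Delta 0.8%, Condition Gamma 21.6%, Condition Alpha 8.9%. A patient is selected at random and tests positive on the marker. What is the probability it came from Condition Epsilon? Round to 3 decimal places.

Unnormalized posteriors (prior × likelihood):
  Condition Epsilon: 0.424 × 0.0225 = 0.00954
  Condition Beta: 0.0648 × 0.01 = 0.000648
  Condition Delta: 0.036 × 0.008 = 0.000288
  Condition Gamma: 0.4088 × 0.216 = 0.0883008
  Condition Alpha: 0.0664 × 0.089 = 0.0059096
Total = 0.1046864.
P(Condition Epsilon | evidence) = 0.00954 / 0.1046864 ≈ 0.091.

0.091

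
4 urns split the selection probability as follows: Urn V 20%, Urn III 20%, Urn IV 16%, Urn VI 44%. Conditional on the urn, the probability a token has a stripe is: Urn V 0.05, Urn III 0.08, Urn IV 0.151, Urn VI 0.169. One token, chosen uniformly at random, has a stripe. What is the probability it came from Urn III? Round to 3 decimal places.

Prior × likelihood for each hypothesis:
  Urn V: 0.2 × 0.05 = 0.01
  Urn III: 0.2 × 0.08 = 0.016
  Urn IV: 0.16 × 0.151 = 0.02416
  Urn VI: 0.44 × 0.169 = 0.07436
Total = 0.12452.
P(Urn III | evidence) = 0.016 / 0.12452 ≈ 0.128.

0.128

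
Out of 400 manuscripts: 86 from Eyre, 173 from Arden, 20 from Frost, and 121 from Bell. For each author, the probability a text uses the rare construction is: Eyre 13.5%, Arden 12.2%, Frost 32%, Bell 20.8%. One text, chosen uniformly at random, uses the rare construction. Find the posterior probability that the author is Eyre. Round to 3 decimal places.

Unnormalized posteriors (prior × likelihood):
  Eyre: 0.215 × 0.135 = 0.029025
  Arden: 0.4325 × 0.122 = 0.052765
  Frost: 0.05 × 0.32 = 0.016
  Bell: 0.3025 × 0.208 = 0.06292
Sum = 0.16071.
P(Eyre | evidence) = 0.029025 / 0.16071 ≈ 0.181.

0.181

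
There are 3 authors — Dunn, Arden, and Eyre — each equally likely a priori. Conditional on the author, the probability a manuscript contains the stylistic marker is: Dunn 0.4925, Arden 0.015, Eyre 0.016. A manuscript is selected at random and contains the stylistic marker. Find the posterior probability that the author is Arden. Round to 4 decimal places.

With a uniform prior (1/3 each), posterior ∝ likelihood:
  Dunn: 0.4925
  Arden: 0.015
  Eyre: 0.016
Normalizing constant = 0.5235.
P(Arden | evidence) = 0.015 / 0.5235 ≈ 0.0287.

0.0287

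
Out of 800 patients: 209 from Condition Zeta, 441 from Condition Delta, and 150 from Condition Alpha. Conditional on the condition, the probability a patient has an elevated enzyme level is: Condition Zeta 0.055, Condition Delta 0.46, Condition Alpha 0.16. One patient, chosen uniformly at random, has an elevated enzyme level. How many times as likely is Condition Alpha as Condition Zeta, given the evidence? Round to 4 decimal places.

2.0879

By Bayes' rule, posterior ∝ prior × likelihood:
  Condition Zeta: 0.26125 × 0.055 = 0.01436875
  Condition Delta: 0.55125 × 0.46 = 0.253575
  Condition Alpha: 0.1875 × 0.16 = 0.03
Total = 0.29794375.
The ratio is 0.03 / 0.01436875 (the normalizer cancels) = 2.0879.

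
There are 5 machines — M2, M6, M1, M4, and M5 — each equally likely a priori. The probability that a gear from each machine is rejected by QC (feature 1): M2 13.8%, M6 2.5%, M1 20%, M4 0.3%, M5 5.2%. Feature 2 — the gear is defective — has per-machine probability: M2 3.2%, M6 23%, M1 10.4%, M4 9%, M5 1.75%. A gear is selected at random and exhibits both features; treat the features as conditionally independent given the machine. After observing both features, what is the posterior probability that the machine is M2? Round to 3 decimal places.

With a uniform prior (1/5 each), posterior ∝ likelihood:
  M2: 0.138 × 0.032 = 0.004416
  M6: 0.025 × 0.23 = 0.00575
  M1: 0.2 × 0.104 = 0.0208
  M4: 0.003 × 0.09 = 0.00027
  M5: 0.052 × 0.0175 = 0.00091
Normalizing constant = 0.032146.
P(M2 | evidence) = 0.004416 / 0.032146 ≈ 0.137.

0.137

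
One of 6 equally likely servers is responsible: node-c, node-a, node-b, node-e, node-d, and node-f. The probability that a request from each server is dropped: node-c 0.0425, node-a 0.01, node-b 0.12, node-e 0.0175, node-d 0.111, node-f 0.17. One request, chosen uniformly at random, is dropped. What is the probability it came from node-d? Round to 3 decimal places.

Since the prior is uniform, the posterior is proportional to the likelihood:
  node-c: 0.0425
  node-a: 0.01
  node-b: 0.12
  node-e: 0.0175
  node-d: 0.111
  node-f: 0.17
Sum = 0.471.
P(node-d | evidence) = 0.111 / 0.471 ≈ 0.236.

0.236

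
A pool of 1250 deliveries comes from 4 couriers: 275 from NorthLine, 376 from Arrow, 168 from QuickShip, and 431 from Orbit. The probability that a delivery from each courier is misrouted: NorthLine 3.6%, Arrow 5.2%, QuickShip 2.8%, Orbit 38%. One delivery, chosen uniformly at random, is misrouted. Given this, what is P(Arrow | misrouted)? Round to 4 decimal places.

0.0988

By Bayes' rule, posterior ∝ prior × likelihood:
  NorthLine: 0.22 × 0.036 = 0.00792
  Arrow: 0.3008 × 0.052 = 0.0156416
  QuickShip: 0.1344 × 0.028 = 0.0037632
  Orbit: 0.3448 × 0.38 = 0.131024
Sum = 0.1583488.
P(Arrow | evidence) = 0.0156416 / 0.1583488 ≈ 0.0988.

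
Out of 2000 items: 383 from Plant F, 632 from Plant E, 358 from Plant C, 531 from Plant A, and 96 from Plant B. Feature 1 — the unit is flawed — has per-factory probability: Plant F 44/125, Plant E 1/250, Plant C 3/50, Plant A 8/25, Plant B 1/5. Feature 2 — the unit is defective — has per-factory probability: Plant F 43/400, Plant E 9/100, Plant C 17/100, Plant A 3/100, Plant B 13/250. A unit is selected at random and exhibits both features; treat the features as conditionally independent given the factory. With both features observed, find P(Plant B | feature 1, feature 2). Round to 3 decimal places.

Compute prior × likelihood for every hypothesis:
  Plant F: 0.1915 × 0.352 × 0.1075 = 0.00724636
  Plant E: 0.316 × 0.004 × 0.09 = 0.00011376
  Plant C: 0.179 × 0.06 × 0.17 = 0.0018258
  Plant A: 0.2655 × 0.32 × 0.03 = 0.0025488
  Plant B: 0.048 × 0.2 × 0.052 = 0.0004992
Sum = 0.01223392.
P(Plant B | evidence) = 0.0004992 / 0.01223392 ≈ 0.041.

0.041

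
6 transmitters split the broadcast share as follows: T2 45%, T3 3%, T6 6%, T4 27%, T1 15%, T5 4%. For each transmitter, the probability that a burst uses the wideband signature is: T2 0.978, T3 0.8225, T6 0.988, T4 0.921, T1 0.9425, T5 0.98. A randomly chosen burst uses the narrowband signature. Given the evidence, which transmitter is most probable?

T4

Taking complements, P(narrowband | each) = T2 0.022, T3 0.1775, T6 0.012, T4 0.079, T1 0.0575, T5 0.02.
By Bayes' rule, posterior ∝ prior × likelihood:
  T2: 0.45 × 0.022 = 0.0099
  T3: 0.03 × 0.1775 = 0.005325
  T6: 0.06 × 0.012 = 0.00072
  T4: 0.27 × 0.079 = 0.02133
  T1: 0.15 × 0.0575 = 0.008625
  T5: 0.04 × 0.02 = 0.0008
Total = 0.0467.
Largest term belongs to T4, so T4 is most probable.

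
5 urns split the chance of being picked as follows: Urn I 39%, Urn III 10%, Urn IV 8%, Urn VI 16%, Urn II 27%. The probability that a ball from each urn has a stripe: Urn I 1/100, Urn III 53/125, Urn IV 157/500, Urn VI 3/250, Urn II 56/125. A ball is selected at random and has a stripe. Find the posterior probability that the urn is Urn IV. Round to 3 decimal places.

0.129

Prior × likelihood for each hypothesis:
  Urn I: 0.39 × 0.01 = 0.0039
  Urn III: 0.1 × 0.424 = 0.0424
  Urn IV: 0.08 × 0.314 = 0.02512
  Urn VI: 0.16 × 0.012 = 0.00192
  Urn II: 0.27 × 0.448 = 0.12096
Total = 0.1943.
P(Urn IV | evidence) = 0.02512 / 0.1943 ≈ 0.129.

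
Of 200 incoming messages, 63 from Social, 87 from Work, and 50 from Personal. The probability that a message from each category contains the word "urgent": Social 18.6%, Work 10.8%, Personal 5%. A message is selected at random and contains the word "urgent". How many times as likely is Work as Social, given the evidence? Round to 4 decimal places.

0.8018

Unnormalized posteriors (prior × likelihood):
  Social: 0.315 × 0.186 = 0.05859
  Work: 0.435 × 0.108 = 0.04698
  Personal: 0.25 × 0.05 = 0.0125
Total = 0.11807.
The ratio is 0.04698 / 0.05859 (the normalizer cancels) = 0.8018.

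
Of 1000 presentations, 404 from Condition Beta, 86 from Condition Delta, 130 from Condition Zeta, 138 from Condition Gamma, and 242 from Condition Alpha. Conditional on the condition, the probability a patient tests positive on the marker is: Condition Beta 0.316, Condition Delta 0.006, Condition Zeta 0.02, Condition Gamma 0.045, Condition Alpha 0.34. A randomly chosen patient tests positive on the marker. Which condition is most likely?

Compute prior × likelihood for every hypothesis:
  Condition Beta: 0.404 × 0.316 = 0.127664
  Condition Delta: 0.086 × 0.006 = 0.000516
  Condition Zeta: 0.13 × 0.02 = 0.0026
  Condition Gamma: 0.138 × 0.045 = 0.00621
  Condition Alpha: 0.242 × 0.34 = 0.08228
Normalizing constant = 0.21927.
Largest term belongs to Condition Beta, so Condition Beta is most probable.

Condition Beta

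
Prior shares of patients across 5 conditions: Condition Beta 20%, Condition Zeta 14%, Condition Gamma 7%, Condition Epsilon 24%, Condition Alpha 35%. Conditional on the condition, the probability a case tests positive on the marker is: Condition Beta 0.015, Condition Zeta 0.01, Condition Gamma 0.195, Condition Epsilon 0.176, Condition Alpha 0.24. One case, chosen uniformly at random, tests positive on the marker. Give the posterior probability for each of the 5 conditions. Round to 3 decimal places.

Prior × likelihood for each hypothesis:
  Condition Beta: 0.2 × 0.015 = 0.003
  Condition Zeta: 0.14 × 0.01 = 0.0014
  Condition Gamma: 0.07 × 0.195 = 0.01365
  Condition Epsilon: 0.24 × 0.176 = 0.04224
  Condition Alpha: 0.35 × 0.24 = 0.084
Sum = 0.14429.
P(Condition Beta | marker-positive) = 0.003/0.14429 ≈ 0.021
P(Condition Zeta | marker-positive) = 0.0014/0.14429 ≈ 0.010
P(Condition Gamma | marker-positive) = 0.01365/0.14429 ≈ 0.095
P(Condition Epsilon | marker-positive) = 0.04224/0.14429 ≈ 0.293
P(Condition Alpha | marker-positive) = 0.084/0.14429 ≈ 0.582

Condition Beta 0.021, Condition Zeta 0.010, Condition Gamma 0.095, Condition Epsilon 0.293, Condition Alpha 0.582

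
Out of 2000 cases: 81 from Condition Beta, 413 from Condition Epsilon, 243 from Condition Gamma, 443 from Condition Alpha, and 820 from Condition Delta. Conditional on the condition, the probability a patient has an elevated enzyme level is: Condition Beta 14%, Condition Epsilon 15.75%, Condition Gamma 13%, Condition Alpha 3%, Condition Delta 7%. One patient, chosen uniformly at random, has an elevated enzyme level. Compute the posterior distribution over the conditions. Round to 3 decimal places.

Condition Beta 0.063, Condition Epsilon 0.364, Condition Gamma 0.177, Condition Alpha 0.074, Condition Delta 0.321

Compute prior × likelihood for every hypothesis:
  Condition Beta: 0.0405 × 0.14 = 0.00567
  Condition Epsilon: 0.2065 × 0.1575 = 0.03252375
  Condition Gamma: 0.1215 × 0.13 = 0.015795
  Condition Alpha: 0.2215 × 0.03 = 0.006645
  Condition Delta: 0.41 × 0.07 = 0.0287
Total = 0.08933375.
P(Condition Beta | elevated) = 0.00567/0.08933375 ≈ 0.063
P(Condition Epsilon | elevated) = 0.03252375/0.08933375 ≈ 0.364
P(Condition Gamma | elevated) = 0.015795/0.08933375 ≈ 0.177
P(Condition Alpha | elevated) = 0.006645/0.08933375 ≈ 0.074
P(Condition Delta | elevated) = 0.0287/0.08933375 ≈ 0.321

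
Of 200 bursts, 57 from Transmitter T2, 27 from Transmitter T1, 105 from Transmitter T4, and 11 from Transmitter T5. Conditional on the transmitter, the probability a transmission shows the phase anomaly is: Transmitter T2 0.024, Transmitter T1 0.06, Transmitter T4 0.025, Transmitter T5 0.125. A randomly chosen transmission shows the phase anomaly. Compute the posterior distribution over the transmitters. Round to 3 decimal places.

Unnormalized posteriors (prior × likelihood):
  Transmitter T2: 0.285 × 0.024 = 0.00684
  Transmitter T1: 0.135 × 0.06 = 0.0081
  Transmitter T4: 0.525 × 0.025 = 0.013125
  Transmitter T5: 0.055 × 0.125 = 0.006875
Total = 0.03494.
P(Transmitter T2 | anomaly) = 0.00684/0.03494 ≈ 0.196
P(Transmitter T1 | anomaly) = 0.0081/0.03494 ≈ 0.232
P(Transmitter T4 | anomaly) = 0.013125/0.03494 ≈ 0.376
P(Transmitter T5 | anomaly) = 0.006875/0.03494 ≈ 0.197

Transmitter T2 0.196, Transmitter T1 0.232, Transmitter T4 0.376, Transmitter T5 0.197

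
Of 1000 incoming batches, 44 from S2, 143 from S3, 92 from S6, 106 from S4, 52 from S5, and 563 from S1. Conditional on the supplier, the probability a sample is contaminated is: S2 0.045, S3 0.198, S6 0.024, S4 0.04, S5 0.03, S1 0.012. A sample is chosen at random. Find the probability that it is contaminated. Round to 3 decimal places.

0.045

Compute prior × likelihood for every hypothesis:
  S2: 0.044 × 0.045 = 0.00198
  S3: 0.143 × 0.198 = 0.028314
  S6: 0.092 × 0.024 = 0.002208
  S4: 0.106 × 0.04 = 0.00424
  S5: 0.052 × 0.03 = 0.00156
  S1: 0.563 × 0.012 = 0.006756
P(contaminated) = 0.00198 + 0.028314 + 0.002208 + 0.00424 + 0.00156 + 0.006756 = 0.045058 → 0.045.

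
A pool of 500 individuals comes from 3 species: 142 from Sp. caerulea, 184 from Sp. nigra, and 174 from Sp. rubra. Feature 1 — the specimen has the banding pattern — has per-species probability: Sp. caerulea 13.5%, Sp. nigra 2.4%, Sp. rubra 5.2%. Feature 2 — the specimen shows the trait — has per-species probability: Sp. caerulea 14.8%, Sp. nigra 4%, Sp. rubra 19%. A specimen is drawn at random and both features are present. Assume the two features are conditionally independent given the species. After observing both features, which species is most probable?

Compute prior × likelihood for every hypothesis:
  Sp. caerulea: 0.284 × 0.135 × 0.148 = 0.00567432
  Sp. nigra: 0.368 × 0.024 × 0.04 = 0.00035328
  Sp. rubra: 0.348 × 0.052 × 0.19 = 0.00343824
Total = 0.00946584.
Largest term belongs to Sp. caerulea, so Sp. caerulea is most probable.

Sp. caerulea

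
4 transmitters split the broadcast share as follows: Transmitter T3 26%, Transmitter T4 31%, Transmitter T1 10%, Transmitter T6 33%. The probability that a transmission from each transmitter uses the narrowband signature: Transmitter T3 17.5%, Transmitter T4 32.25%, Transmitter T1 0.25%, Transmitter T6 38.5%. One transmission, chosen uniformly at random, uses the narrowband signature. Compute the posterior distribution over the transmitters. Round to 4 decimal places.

Transmitter T3 0.1668, Transmitter T4 0.3665, Transmitter T1 0.0009, Transmitter T6 0.4658

Compute prior × likelihood for every hypothesis:
  Transmitter T3: 0.26 × 0.175 = 0.0455
  Transmitter T4: 0.31 × 0.3225 = 0.099975
  Transmitter T1: 0.1 × 0.0025 = 0.00025
  Transmitter T6: 0.33 × 0.385 = 0.12705
Total = 0.272775.
P(Transmitter T3 | narrowband) = 0.0455/0.272775 ≈ 0.1668
P(Transmitter T4 | narrowband) = 0.099975/0.272775 ≈ 0.3665
P(Transmitter T1 | narrowband) = 0.00025/0.272775 ≈ 0.0009
P(Transmitter T6 | narrowband) = 0.12705/0.272775 ≈ 0.4658
(Check: 0.1668+0.3665+0.0009+0.4658 = 1.0000.)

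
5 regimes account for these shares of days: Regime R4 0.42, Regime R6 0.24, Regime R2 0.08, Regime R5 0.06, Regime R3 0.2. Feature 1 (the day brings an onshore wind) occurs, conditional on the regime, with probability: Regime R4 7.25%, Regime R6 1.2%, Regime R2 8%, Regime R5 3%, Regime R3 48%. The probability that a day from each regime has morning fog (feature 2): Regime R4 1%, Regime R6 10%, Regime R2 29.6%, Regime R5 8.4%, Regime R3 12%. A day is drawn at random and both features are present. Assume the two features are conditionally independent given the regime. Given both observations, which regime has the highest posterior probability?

Regime R3

By Bayes' rule, posterior ∝ prior × likelihood:
  Regime R4: 0.42 × 0.0725 × 0.01 = 0.0003045
  Regime R6: 0.24 × 0.012 × 0.1 = 0.000288
  Regime R2: 0.08 × 0.08 × 0.296 = 0.0018944
  Regime R5: 0.06 × 0.03 × 0.084 = 0.0001512
  Regime R3: 0.2 × 0.48 × 0.12 = 0.01152
Normalizing constant = 0.0141581.
Largest term belongs to Regime R3, so Regime R3 is most probable.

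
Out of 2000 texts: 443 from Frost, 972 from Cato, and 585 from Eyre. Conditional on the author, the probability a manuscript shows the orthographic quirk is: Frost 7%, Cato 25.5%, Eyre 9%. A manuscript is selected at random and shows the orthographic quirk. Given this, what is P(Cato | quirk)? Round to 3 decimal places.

Prior × likelihood for each hypothesis:
  Frost: 0.2215 × 0.07 = 0.015505
  Cato: 0.486 × 0.255 = 0.12393
  Eyre: 0.2925 × 0.09 = 0.026325
Normalizing constant = 0.16576.
P(Cato | evidence) = 0.12393 / 0.16576 ≈ 0.748.

0.748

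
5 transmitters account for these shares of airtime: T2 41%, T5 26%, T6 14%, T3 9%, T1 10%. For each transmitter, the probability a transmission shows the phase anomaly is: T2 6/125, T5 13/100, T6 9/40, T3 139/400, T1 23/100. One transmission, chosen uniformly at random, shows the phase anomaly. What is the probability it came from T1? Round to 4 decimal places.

0.1652

Prior × likelihood for each hypothesis:
  T2: 0.41 × 0.048 = 0.01968
  T5: 0.26 × 0.13 = 0.0338
  T6: 0.14 × 0.225 = 0.0315
  T3: 0.09 × 0.3475 = 0.031275
  T1: 0.1 × 0.23 = 0.023
Total = 0.139255.
P(T1 | evidence) = 0.023 / 0.139255 ≈ 0.1652.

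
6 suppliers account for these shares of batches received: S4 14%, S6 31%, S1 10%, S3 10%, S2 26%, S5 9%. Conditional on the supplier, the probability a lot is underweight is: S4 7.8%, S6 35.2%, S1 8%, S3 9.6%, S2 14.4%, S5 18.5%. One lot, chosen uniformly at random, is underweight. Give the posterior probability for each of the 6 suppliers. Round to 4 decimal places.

S4 0.0570, S6 0.5691, S1 0.0417, S3 0.0501, S2 0.1953, S5 0.0868

Prior × likelihood for each hypothesis:
  S4: 0.14 × 0.078 = 0.01092
  S6: 0.31 × 0.352 = 0.10912
  S1: 0.1 × 0.08 = 0.008
  S3: 0.1 × 0.096 = 0.0096
  S2: 0.26 × 0.144 = 0.03744
  S5: 0.09 × 0.185 = 0.01665
Sum = 0.19173.
P(S4 | underweight) = 0.01092/0.19173 ≈ 0.0570
P(S6 | underweight) = 0.10912/0.19173 ≈ 0.5691
P(S1 | underweight) = 0.008/0.19173 ≈ 0.0417
P(S3 | underweight) = 0.0096/0.19173 ≈ 0.0501
P(S2 | underweight) = 0.03744/0.19173 ≈ 0.1953
P(S5 | underweight) = 0.01665/0.19173 ≈ 0.0868
(Check: 0.0570+0.5691+0.0417+0.0501+0.1953+0.0868 = 1.0000.)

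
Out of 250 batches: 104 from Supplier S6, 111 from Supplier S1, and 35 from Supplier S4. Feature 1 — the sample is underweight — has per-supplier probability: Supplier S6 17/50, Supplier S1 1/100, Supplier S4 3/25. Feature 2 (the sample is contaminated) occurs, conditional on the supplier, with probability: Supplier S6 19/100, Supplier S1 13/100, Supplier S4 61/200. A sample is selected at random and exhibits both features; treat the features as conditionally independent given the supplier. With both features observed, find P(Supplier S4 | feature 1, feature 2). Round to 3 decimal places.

Unnormalized posteriors (prior × likelihood):
  Supplier S6: 0.416 × 0.34 × 0.19 = 0.0268736
  Supplier S1: 0.444 × 0.01 × 0.13 = 0.0005772
  Supplier S4: 0.14 × 0.12 × 0.305 = 0.005124
Sum = 0.0325748.
P(Supplier S4 | evidence) = 0.005124 / 0.0325748 ≈ 0.157.

0.157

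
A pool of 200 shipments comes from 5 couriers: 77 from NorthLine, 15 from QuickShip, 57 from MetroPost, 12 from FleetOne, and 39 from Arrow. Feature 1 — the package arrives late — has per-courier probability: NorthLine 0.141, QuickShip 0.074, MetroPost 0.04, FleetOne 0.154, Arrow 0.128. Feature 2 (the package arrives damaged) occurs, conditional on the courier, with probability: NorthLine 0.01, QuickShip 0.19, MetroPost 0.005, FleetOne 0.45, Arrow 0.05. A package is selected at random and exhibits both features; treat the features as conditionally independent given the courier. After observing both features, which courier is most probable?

By Bayes' rule, posterior ∝ prior × likelihood:
  NorthLine: 0.385 × 0.141 × 0.01 = 0.00054285
  QuickShip: 0.075 × 0.074 × 0.19 = 0.0010545
  MetroPost: 0.285 × 0.04 × 0.005 = 0.000057
  FleetOne: 0.06 × 0.154 × 0.45 = 0.004158
  Arrow: 0.195 × 0.128 × 0.05 = 0.001248
Sum = 0.00706035.
Largest term belongs to FleetOne, so FleetOne is most probable.

FleetOne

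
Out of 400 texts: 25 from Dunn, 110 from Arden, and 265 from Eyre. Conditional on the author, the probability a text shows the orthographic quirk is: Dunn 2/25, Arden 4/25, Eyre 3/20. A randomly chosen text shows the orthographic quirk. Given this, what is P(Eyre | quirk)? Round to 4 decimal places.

0.6698

Unnormalized posteriors (prior × likelihood):
  Dunn: 0.0625 × 0.08 = 0.005
  Arden: 0.275 × 0.16 = 0.044
  Eyre: 0.6625 × 0.15 = 0.099375
Normalizing constant = 0.148375.
P(Eyre | evidence) = 0.099375 / 0.148375 ≈ 0.6698.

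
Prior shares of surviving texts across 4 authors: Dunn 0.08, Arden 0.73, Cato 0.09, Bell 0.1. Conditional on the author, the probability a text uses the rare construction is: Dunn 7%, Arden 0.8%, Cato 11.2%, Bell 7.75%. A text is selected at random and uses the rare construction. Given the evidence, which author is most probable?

Cato

By Bayes' rule, posterior ∝ prior × likelihood:
  Dunn: 0.08 × 0.07 = 0.0056
  Arden: 0.73 × 0.008 = 0.00584
  Cato: 0.09 × 0.112 = 0.01008
  Bell: 0.1 × 0.0775 = 0.00775
Total = 0.02927.
Largest term belongs to Cato, so Cato is most probable.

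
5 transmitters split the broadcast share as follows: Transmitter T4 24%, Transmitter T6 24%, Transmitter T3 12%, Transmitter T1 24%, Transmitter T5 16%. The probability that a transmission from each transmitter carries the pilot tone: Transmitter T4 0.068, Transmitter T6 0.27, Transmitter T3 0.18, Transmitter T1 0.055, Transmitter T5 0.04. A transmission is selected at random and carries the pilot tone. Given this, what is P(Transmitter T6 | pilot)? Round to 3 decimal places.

0.530

Unnormalized posteriors (prior × likelihood):
  Transmitter T4: 0.24 × 0.068 = 0.01632
  Transmitter T6: 0.24 × 0.27 = 0.0648
  Transmitter T3: 0.12 × 0.18 = 0.0216
  Transmitter T1: 0.24 × 0.055 = 0.0132
  Transmitter T5: 0.16 × 0.04 = 0.0064
Normalizing constant = 0.12232.
P(Transmitter T6 | evidence) = 0.0648 / 0.12232 ≈ 0.530.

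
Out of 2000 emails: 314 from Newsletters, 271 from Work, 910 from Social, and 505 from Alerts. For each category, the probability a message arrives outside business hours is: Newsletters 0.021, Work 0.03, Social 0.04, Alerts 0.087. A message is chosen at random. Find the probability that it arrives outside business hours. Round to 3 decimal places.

0.048

Unnormalized posteriors (prior × likelihood):
  Newsletters: 0.157 × 0.021 = 0.003297
  Work: 0.1355 × 0.03 = 0.004065
  Social: 0.455 × 0.04 = 0.0182
  Alerts: 0.2525 × 0.087 = 0.0219675
P(off-hours) = 0.003297 + 0.004065 + 0.0182 + 0.0219675 = 0.0475295 → 0.048.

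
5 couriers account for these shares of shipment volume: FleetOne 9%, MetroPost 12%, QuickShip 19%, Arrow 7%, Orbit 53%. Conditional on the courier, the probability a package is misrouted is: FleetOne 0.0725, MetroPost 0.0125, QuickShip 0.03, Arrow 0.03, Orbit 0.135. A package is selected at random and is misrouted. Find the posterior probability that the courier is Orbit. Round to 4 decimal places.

Prior × likelihood for each hypothesis:
  FleetOne: 0.09 × 0.0725 = 0.006525
  MetroPost: 0.12 × 0.0125 = 0.0015
  QuickShip: 0.19 × 0.03 = 0.0057
  Arrow: 0.07 × 0.03 = 0.0021
  Orbit: 0.53 × 0.135 = 0.07155
Total = 0.087375.
P(Orbit | evidence) = 0.07155 / 0.087375 ≈ 0.8189.

0.8189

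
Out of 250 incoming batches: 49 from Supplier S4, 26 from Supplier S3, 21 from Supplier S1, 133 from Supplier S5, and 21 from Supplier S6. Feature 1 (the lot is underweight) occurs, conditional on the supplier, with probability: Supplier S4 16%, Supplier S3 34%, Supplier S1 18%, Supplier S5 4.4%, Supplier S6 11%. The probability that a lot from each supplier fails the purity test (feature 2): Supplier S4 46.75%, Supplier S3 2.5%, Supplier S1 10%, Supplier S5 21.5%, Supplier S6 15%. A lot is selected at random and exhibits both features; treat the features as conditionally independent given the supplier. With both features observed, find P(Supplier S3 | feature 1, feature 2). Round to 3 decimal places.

Compute prior × likelihood for every hypothesis:
  Supplier S4: 0.196 × 0.16 × 0.4675 = 0.0146608
  Supplier S3: 0.104 × 0.34 × 0.025 = 0.000884
  Supplier S1: 0.084 × 0.18 × 0.1 = 0.001512
  Supplier S5: 0.532 × 0.044 × 0.215 = 0.00503272
  Supplier S6: 0.084 × 0.11 × 0.15 = 0.001386
Total = 0.02347552.
P(Supplier S3 | evidence) = 0.000884 / 0.02347552 ≈ 0.038.

0.038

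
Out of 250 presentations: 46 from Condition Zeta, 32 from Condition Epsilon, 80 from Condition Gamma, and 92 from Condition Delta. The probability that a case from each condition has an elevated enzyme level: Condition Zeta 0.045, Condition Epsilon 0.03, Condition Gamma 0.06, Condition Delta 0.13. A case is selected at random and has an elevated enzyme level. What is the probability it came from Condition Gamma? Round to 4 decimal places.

Compute prior × likelihood for every hypothesis:
  Condition Zeta: 0.184 × 0.045 = 0.00828
  Condition Epsilon: 0.128 × 0.03 = 0.00384
  Condition Gamma: 0.32 × 0.06 = 0.0192
  Condition Delta: 0.368 × 0.13 = 0.04784
Sum = 0.07916.
P(Condition Gamma | evidence) = 0.0192 / 0.07916 ≈ 0.2425.

0.2425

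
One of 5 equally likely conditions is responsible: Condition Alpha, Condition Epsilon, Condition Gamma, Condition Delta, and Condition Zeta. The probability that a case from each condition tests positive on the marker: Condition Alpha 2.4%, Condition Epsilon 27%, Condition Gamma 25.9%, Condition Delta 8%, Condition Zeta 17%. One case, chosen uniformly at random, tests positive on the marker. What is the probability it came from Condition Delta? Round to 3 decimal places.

0.100

With a uniform prior (1/5 each), posterior ∝ likelihood:
  Condition Alpha: 0.024
  Condition Epsilon: 0.27
  Condition Gamma: 0.259
  Condition Delta: 0.08
  Condition Zeta: 0.17
Sum = 0.803.
P(Condition Delta | evidence) = 0.08 / 0.803 ≈ 0.100.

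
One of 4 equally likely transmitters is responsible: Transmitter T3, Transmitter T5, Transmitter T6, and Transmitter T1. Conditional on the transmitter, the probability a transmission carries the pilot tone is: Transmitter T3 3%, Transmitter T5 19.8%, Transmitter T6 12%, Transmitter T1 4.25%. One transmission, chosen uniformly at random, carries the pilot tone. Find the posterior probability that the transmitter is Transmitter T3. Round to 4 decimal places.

0.0768

Since the prior is uniform, the posterior is proportional to the likelihood:
  Transmitter T3: 0.03
  Transmitter T5: 0.198
  Transmitter T6: 0.12
  Transmitter T1: 0.0425
Normalizing constant = 0.3905.
P(Transmitter T3 | evidence) = 0.03 / 0.3905 ≈ 0.0768.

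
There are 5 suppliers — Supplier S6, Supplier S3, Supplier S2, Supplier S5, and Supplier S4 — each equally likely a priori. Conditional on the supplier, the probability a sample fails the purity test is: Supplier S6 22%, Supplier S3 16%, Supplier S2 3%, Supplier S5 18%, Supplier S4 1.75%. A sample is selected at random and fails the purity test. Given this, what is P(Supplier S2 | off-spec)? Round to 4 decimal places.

Since the prior is uniform, the posterior is proportional to the likelihood:
  Supplier S6: 0.22
  Supplier S3: 0.16
  Supplier S2: 0.03
  Supplier S5: 0.18
  Supplier S4: 0.0175
Total = 0.6075.
P(Supplier S2 | evidence) = 0.03 / 0.6075 ≈ 0.0494.

0.0494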